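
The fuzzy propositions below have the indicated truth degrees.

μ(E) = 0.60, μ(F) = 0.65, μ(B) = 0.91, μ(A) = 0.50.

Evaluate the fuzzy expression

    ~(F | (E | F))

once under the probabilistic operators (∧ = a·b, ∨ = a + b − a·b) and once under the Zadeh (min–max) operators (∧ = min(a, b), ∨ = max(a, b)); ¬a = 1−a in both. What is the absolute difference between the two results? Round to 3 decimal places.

Under probabilistic:
  E | F = a + b − a·b on (0.6000, 0.6500) = 0.8600
  F | (E | F) = a + b − a·b on (0.6500, 0.8600) = 0.9510
  ~(F | (E | F)) = 1 − 0.9510 = 0.0490
  → value = 0.0490
Under Zadeh (min–max):
  E | F = max(a, b) on (0.60, 0.65) = 0.65
  F | (E | F) = max(a, b) on (0.65, 0.65) = 0.65
  ~(F | (E | F)) = 1 − 0.65 = 0.35
  → value = 0.3500
|0.0490 − 0.3500| = 0.301

0.301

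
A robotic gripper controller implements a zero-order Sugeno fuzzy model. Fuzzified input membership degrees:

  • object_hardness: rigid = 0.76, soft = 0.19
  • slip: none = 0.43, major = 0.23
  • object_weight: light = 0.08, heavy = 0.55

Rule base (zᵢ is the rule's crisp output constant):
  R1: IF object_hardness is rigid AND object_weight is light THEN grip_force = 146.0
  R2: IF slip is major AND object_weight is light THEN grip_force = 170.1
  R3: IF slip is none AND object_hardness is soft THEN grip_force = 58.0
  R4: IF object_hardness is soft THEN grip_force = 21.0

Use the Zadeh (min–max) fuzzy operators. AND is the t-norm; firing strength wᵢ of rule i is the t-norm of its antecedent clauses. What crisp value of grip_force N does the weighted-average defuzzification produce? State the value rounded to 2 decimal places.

R1 (z=146.0): rigid=0.76, light=0.08; AND[min(a, b)] → w = 0.08
R2 (z=170.1): major=0.23, light=0.08; AND[min(a, b)] → w = 0.08
R3 (z=58.0): none=0.43, soft=0.19; AND[min(a, b)] → w = 0.19
R4 (z=21.0): soft=0.19 → w = 0.19
Weighted average = (0.08·146.0 + 0.08·170.1 + 0.19·58.0 + 0.19·21.0) / (0.08 + 0.08 + 0.19 + 0.19)
  = 40.2980 / 0.5400 = 74.63

74.63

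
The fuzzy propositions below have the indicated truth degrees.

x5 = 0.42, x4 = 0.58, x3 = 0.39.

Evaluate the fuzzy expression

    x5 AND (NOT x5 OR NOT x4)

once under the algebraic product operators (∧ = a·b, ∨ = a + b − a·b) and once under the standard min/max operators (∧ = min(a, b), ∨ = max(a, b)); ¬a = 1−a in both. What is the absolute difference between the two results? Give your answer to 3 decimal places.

0.102

Under algebraic product:
  NOT x5 = 1 − 0.4200 = 0.5800
  NOT x4 = 1 − 0.5800 = 0.4200
  NOT x5 OR NOT x4 = a + b − a·b on (0.5800, 0.4200) = 0.7564
  x5 AND (NOT x5 OR NOT x4) = a·b on (0.4200, 0.7564) = 0.3177
  → value = 0.3177
Under standard min/max:
  NOT x5 = 1 − 0.42 = 0.58
  NOT x4 = 1 − 0.58 = 0.42
  NOT x5 OR NOT x4 = max(a, b) on (0.58, 0.42) = 0.58
  x5 AND (NOT x5 OR NOT x4) = min(a, b) on (0.42, 0.58) = 0.42
  → value = 0.4200
|0.3177 − 0.4200| = 0.102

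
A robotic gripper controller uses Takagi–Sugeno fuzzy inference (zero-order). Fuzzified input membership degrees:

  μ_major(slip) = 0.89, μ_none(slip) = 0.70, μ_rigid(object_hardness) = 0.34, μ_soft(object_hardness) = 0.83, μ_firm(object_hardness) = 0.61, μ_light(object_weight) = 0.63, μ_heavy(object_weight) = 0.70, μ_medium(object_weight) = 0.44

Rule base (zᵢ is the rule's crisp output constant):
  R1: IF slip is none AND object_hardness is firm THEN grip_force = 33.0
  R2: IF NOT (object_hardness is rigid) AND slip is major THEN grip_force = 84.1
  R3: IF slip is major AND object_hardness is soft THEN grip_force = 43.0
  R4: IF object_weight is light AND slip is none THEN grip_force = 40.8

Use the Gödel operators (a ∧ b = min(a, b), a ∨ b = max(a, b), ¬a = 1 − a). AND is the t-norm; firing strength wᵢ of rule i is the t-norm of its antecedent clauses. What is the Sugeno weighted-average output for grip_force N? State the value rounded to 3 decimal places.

50.194

R1 (z=33.0): none=0.70, firm=0.61; AND[min(a, b)] → w = 0.61
R2 (z=84.1): ¬rigid=1−0.34=0.66, major=0.89; AND[min(a, b)] → w = 0.66
R3 (z=43.0): major=0.89, soft=0.83; AND[min(a, b)] → w = 0.83
R4 (z=40.8): light=0.63, none=0.70; AND[min(a, b)] → w = 0.63
Weighted average = (0.61·33.0 + 0.66·84.1 + 0.83·43.0 + 0.63·40.8) / (0.61 + 0.66 + 0.83 + 0.63)
  = 137.0300 / 2.7300 = 50.194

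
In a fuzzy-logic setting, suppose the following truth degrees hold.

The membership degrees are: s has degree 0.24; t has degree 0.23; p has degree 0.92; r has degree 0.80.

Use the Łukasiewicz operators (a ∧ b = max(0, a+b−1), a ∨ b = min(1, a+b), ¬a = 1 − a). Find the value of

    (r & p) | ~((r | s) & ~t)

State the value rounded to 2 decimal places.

0.95

r & p = max(0, a+b−1) on (0.80, 0.92) = 0.72
r | s = min(1, a+b) on (0.80, 0.24) = 1.00
~t = 1 − 0.23 = 0.77
(r | s) & ~t = max(0, a+b−1) on (1.00, 0.77) = 0.77
~((r | s) & ~t) = 1 − 0.77 = 0.23
(r & p) | ~((r | s) & ~t) = min(1, a+b) on (0.72, 0.23) = 0.95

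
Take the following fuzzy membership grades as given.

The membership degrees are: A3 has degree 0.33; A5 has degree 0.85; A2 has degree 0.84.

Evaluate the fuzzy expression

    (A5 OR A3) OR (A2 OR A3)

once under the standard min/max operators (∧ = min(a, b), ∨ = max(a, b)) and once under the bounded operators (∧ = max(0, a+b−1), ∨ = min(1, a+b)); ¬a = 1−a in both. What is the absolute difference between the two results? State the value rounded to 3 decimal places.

0.150

Under standard min/max:
  A5 OR A3 = max(a, b) on (0.85, 0.33) = 0.85
  A2 OR A3 = max(a, b) on (0.84, 0.33) = 0.84
  (A5 OR A3) OR (A2 OR A3) = max(a, b) on (0.85, 0.84) = 0.85
  → value = 0.8500
Under bounded:
  A5 OR A3 = min(1, a+b) on (0.85, 0.33) = 1.00
  A2 OR A3 = min(1, a+b) on (0.84, 0.33) = 1.00
  (A5 OR A3) OR (A2 OR A3) = min(1, a+b) on (1.00, 1.00) = 1.00
  → value = 1.0000
|0.8500 − 1.0000| = 0.150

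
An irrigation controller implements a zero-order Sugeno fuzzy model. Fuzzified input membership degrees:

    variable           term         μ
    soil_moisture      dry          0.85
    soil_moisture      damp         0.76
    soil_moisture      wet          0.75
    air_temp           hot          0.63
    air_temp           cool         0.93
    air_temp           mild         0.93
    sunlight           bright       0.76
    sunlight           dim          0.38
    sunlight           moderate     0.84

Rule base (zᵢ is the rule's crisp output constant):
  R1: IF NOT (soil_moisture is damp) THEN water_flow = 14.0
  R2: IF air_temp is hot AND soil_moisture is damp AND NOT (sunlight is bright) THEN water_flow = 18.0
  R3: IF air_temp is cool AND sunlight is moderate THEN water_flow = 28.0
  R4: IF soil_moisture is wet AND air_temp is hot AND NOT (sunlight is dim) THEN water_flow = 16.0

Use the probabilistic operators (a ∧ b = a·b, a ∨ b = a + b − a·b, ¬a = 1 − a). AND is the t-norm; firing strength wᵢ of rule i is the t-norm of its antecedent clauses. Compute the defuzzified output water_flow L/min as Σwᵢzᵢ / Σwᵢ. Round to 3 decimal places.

R1 (z=14.0): ¬damp=1−0.76=0.24 → w = 0.2400
R2 (z=18.0): hot=0.63, damp=0.76, ¬bright=1−0.76=0.24; AND[a·b] → w = 0.1149
R3 (z=28.0): cool=0.93, moderate=0.84; AND[a·b] → w = 0.7812
R4 (z=16.0): wet=0.75, hot=0.63, ¬dim=1−0.38=0.62; AND[a·b] → w = 0.2930
Weighted average = (0.2400·14.0 + 0.1149·18.0 + 0.7812·28.0 + 0.2930·16.0) / (0.2400 + 0.1149 + 0.7812 + 0.2930)
  = 31.9892 / 1.4291 = 22.385

22.385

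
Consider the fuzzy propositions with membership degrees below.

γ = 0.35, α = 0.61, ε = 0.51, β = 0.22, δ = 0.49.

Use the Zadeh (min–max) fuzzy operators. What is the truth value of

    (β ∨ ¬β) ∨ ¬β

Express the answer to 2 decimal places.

0.78

¬β = 1 − 0.22 = 0.78
β ∨ ¬β = max(a, b) on (0.22, 0.78) = 0.78
¬β = 1 − 0.22 = 0.78
(β ∨ ¬β) ∨ ¬β = max(a, b) on (0.78, 0.78) = 0.78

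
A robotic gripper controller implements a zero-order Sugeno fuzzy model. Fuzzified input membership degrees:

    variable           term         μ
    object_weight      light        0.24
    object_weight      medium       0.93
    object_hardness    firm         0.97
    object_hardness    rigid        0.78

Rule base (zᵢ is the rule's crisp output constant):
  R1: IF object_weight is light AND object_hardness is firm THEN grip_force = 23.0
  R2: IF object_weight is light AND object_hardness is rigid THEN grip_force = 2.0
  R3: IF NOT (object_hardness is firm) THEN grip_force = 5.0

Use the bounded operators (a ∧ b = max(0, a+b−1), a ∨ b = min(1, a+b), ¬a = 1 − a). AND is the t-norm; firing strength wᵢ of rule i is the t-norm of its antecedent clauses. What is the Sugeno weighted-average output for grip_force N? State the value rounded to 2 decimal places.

19.31

R1 (z=23.0): light=0.24, firm=0.97; AND[max(0, a+b−1)] → w = 0.21
R2 (z=2.0): light=0.24, rigid=0.78; AND[max(0, a+b−1)] → w = 0.02
R3 (z=5.0): ¬firm=1−0.97=0.03 → w = 0.03
Weighted average = (0.21·23.0 + 0.02·2.0 + 0.03·5.0) / (0.21 + 0.02 + 0.03)
  = 5.0200 / 0.2600 = 19.31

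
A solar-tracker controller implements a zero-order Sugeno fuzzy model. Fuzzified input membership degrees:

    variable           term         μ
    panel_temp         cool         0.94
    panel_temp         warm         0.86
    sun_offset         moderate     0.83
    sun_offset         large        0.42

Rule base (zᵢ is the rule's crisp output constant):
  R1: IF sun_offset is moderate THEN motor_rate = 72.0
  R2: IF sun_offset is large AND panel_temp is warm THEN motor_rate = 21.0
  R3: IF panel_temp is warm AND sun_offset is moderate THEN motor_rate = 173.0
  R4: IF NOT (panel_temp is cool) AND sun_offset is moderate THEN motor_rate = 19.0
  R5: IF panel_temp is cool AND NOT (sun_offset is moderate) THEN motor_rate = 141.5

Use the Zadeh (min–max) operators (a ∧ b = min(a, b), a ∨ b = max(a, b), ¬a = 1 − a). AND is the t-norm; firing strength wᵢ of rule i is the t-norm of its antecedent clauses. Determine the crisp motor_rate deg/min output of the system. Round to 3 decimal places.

102.755

R1 (z=72.0): moderate=0.83 → w = 0.83
R2 (z=21.0): large=0.42, warm=0.86; AND[min(a, b)] → w = 0.42
R3 (z=173.0): warm=0.86, moderate=0.83; AND[min(a, b)] → w = 0.83
R4 (z=19.0): ¬cool=1−0.94=0.06, moderate=0.83; AND[min(a, b)] → w = 0.06
R5 (z=141.5): cool=0.94, ¬moderate=1−0.83=0.17; AND[min(a, b)] → w = 0.17
Weighted average = (0.83·72.0 + 0.42·21.0 + 0.83·173.0 + 0.06·19.0 + 0.17·141.5) / (0.83 + 0.42 + 0.83 + 0.06 + 0.17)
  = 237.3650 / 2.3100 = 102.755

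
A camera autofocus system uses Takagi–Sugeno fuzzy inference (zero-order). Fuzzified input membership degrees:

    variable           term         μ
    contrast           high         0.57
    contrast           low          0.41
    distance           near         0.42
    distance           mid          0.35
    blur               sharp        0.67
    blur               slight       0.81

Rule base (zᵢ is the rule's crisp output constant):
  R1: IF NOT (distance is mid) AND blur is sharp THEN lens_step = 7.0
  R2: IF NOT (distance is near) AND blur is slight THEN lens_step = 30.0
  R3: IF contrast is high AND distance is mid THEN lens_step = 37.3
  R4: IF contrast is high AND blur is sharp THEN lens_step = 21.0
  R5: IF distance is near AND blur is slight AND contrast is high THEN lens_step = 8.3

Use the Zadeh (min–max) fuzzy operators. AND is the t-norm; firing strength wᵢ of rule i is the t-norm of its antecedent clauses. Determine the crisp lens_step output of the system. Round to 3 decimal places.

19.635

R1 (z=7.0): ¬mid=1−0.35=0.65, sharp=0.67; AND[min(a, b)] → w = 0.65
R2 (z=30.0): ¬near=1−0.42=0.58, slight=0.81; AND[min(a, b)] → w = 0.58
R3 (z=37.3): high=0.57, mid=0.35; AND[min(a, b)] → w = 0.35
R4 (z=21.0): high=0.57, sharp=0.67; AND[min(a, b)] → w = 0.57
R5 (z=8.3): near=0.42, slight=0.81, high=0.57; AND[min(a, b)] → w = 0.42
Weighted average = (0.65·7.0 + 0.58·30.0 + 0.35·37.3 + 0.57·21.0 + 0.42·8.3) / (0.65 + 0.58 + 0.35 + 0.57 + 0.42)
  = 50.4610 / 2.5700 = 19.635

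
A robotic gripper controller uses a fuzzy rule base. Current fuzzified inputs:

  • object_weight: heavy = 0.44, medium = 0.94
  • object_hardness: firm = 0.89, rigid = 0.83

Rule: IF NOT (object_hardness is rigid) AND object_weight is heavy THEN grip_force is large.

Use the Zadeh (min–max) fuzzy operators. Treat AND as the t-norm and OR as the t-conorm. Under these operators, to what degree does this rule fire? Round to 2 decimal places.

0.17

firing strength: ¬rigid=1−0.83=0.17, heavy=0.44; AND[min(a, b)] → w = 0.17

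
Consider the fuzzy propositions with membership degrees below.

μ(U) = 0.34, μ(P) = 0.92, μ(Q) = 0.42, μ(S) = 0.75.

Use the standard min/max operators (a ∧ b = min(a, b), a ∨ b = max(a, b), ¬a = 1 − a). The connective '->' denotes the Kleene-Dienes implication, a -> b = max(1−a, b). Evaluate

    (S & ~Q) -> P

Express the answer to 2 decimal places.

0.92

~Q = 1 − 0.42 = 0.58
S & ~Q = min(a, b) on (0.75, 0.58) = 0.58
(S & ~Q) -> P  [Kleene-Dienes: max(1−a, b)] with a=0.58, b=0.92 → 0.92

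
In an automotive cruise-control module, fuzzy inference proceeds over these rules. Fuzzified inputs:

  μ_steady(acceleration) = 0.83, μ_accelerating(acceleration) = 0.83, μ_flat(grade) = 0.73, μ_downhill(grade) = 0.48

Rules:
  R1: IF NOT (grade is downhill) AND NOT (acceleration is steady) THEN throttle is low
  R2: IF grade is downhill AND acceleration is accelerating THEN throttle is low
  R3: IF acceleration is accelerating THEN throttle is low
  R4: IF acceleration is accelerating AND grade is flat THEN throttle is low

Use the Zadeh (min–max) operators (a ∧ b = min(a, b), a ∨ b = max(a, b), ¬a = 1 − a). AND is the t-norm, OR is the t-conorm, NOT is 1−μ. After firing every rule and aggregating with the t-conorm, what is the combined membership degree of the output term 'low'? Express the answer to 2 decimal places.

0.83

R1: ¬downhill=1−0.48=0.52, ¬steady=1−0.83=0.17; AND[min(a, b)] → w = 0.17
R2: downhill=0.48, accelerating=0.83; AND[min(a, b)] → w = 0.48
R3: accelerating=0.83 → w = 0.83
R4: accelerating=0.83, flat=0.73; AND[min(a, b)] → w = 0.73
Rules with consequent 'low': {R1, R2, R3, R4} → strengths 0.17, 0.48, 0.83, 0.73
Aggregate via t-conorm [max(a, b)]: 0.83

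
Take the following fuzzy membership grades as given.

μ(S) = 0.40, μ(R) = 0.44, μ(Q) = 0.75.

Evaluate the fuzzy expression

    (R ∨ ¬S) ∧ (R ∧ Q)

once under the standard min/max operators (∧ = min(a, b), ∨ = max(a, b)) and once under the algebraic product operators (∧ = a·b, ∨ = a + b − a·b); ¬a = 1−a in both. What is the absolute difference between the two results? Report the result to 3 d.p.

Under standard min/max:
  ¬S = 1 − 0.40 = 0.60
  R ∨ ¬S = max(a, b) on (0.44, 0.60) = 0.60
  R ∧ Q = min(a, b) on (0.44, 0.75) = 0.44
  (R ∨ ¬S) ∧ (R ∧ Q) = min(a, b) on (0.60, 0.44) = 0.44
  → value = 0.4400
Under algebraic product:
  ¬S = 1 − 0.4000 = 0.6000
  R ∨ ¬S = a + b − a·b on (0.4400, 0.6000) = 0.7760
  R ∧ Q = a·b on (0.4400, 0.7500) = 0.3300
  (R ∨ ¬S) ∧ (R ∧ Q) = a·b on (0.7760, 0.3300) = 0.2561
  → value = 0.2561
|0.4400 − 0.2561| = 0.184

0.184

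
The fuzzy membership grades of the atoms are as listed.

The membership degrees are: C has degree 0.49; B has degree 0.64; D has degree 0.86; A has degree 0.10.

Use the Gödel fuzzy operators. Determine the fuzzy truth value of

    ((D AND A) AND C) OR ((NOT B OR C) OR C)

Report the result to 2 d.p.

D AND A = min(a, b) on (0.86, 0.10) = 0.10
(D AND A) AND C = min(a, b) on (0.10, 0.49) = 0.10
NOT B = 1 − 0.64 = 0.36
NOT B OR C = max(a, b) on (0.36, 0.49) = 0.49
(NOT B OR C) OR C = max(a, b) on (0.49, 0.49) = 0.49
((D AND A) AND C) OR ((NOT B OR C) OR C) = max(a, b) on (0.10, 0.49) = 0.49

0.49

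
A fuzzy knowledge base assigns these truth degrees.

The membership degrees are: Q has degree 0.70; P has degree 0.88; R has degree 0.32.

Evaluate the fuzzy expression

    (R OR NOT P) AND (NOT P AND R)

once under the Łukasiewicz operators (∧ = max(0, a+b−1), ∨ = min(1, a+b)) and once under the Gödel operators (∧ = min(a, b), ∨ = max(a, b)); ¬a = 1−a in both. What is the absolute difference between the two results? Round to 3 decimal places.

Under Łukasiewicz:
  NOT P = 1 − 0.88 = 0.12
  R OR NOT P = min(1, a+b) on (0.32, 0.12) = 0.44
  NOT P = 1 − 0.88 = 0.12
  NOT P AND R = max(0, a+b−1) on (0.12, 0.32) = 0.00
  (R OR NOT P) AND (NOT P AND R) = max(0, a+b−1) on (0.44, 0.00) = 0.00
  → value = 0.0000
Under Gödel:
  NOT P = 1 − 0.88 = 0.12
  R OR NOT P = max(a, b) on (0.32, 0.12) = 0.32
  NOT P = 1 − 0.88 = 0.12
  NOT P AND R = min(a, b) on (0.12, 0.32) = 0.12
  (R OR NOT P) AND (NOT P AND R) = min(a, b) on (0.32, 0.12) = 0.12
  → value = 0.1200
|0.0000 − 0.1200| = 0.120

0.120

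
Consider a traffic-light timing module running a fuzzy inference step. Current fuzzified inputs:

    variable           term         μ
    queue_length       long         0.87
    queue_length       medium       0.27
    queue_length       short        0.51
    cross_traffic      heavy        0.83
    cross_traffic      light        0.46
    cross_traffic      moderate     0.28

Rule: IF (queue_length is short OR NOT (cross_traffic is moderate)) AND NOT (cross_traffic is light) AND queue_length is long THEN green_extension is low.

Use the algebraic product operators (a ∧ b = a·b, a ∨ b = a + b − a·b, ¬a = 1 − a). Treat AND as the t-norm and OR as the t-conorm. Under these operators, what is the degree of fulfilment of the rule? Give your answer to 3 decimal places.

0.405

firing strength: (short=0.51 OR ¬moderate=1−0.28=0.72) = 0.8628; AND[a·b] with ¬light=1−0.46=0.54, long=0.87 → w = 0.4053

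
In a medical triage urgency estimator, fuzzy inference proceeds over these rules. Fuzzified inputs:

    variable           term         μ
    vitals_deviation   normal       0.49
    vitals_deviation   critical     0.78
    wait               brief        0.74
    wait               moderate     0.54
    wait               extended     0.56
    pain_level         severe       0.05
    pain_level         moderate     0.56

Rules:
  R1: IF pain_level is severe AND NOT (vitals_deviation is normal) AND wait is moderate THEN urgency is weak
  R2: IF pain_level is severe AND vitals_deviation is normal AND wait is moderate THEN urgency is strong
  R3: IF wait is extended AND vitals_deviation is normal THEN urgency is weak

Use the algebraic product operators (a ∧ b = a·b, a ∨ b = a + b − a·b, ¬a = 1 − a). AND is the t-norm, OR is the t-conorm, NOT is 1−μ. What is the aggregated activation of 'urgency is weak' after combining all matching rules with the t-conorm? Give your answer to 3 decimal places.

0.284

R1: severe=0.05, ¬normal=1−0.49=0.51, moderate=0.54; AND[a·b] → w = 0.0138
R2: severe=0.05, normal=0.49, moderate=0.54; AND[a·b] → w = 0.0132
R3: extended=0.56, normal=0.49; AND[a·b] → w = 0.2744
Rules with consequent 'weak': {R1, R3} → strengths 0.0138, 0.2744
Aggregate via t-conorm [a + b − a·b]: 0.2844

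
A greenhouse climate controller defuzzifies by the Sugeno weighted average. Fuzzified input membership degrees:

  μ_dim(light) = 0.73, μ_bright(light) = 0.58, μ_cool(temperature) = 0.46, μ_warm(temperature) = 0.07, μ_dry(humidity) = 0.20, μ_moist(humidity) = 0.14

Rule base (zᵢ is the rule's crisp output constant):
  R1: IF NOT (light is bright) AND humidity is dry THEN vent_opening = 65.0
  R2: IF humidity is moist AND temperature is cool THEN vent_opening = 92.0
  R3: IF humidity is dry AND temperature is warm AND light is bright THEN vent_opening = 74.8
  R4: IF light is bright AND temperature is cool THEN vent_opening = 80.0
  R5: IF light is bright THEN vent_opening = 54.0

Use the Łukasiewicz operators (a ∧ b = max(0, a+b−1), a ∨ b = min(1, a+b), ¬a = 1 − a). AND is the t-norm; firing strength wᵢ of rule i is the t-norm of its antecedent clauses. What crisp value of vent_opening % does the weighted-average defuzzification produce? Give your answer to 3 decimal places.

R1 (z=65.0): ¬bright=1−0.58=0.42, dry=0.20; AND[max(0, a+b−1)] → w = 0.00
R2 (z=92.0): moist=0.14, cool=0.46; AND[max(0, a+b−1)] → w = 0.00
R3 (z=74.8): dry=0.20, warm=0.07, bright=0.58; AND[max(0, a+b−1)] → w = 0.00
R4 (z=80.0): bright=0.58, cool=0.46; AND[max(0, a+b−1)] → w = 0.04
R5 (z=54.0): bright=0.58 → w = 0.58
Weighted average = (0.00·65.0 + 0.00·92.0 + 0.00·74.8 + 0.04·80.0 + 0.58·54.0) / (0.00 + 0.00 + 0.00 + 0.04 + 0.58)
  = 34.5200 / 0.6200 = 55.677

55.677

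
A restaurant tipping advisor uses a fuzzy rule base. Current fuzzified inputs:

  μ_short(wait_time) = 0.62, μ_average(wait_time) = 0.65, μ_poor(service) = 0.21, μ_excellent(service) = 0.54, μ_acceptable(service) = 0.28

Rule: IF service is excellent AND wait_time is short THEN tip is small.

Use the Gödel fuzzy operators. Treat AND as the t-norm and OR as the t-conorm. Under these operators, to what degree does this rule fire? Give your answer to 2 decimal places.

0.54

firing strength: excellent=0.54, short=0.62; AND[min(a, b)] → w = 0.54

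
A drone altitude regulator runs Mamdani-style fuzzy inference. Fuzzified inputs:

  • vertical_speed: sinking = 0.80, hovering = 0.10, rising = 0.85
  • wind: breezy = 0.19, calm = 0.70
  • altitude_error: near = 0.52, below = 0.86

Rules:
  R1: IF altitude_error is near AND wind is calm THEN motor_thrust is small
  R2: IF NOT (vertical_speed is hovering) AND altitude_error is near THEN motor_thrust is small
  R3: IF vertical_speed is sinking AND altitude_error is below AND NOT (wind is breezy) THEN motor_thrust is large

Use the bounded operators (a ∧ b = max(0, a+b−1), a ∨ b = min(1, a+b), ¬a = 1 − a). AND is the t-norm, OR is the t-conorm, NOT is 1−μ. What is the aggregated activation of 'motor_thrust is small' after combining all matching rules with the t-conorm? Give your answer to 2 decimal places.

R1: near=0.52, calm=0.70; AND[max(0, a+b−1)] → w = 0.22
R2: ¬hovering=1−0.10=0.90, near=0.52; AND[max(0, a+b−1)] → w = 0.42
R3: sinking=0.80, below=0.86, ¬breezy=1−0.19=0.81; AND[max(0, a+b−1)] → w = 0.47
Rules with consequent 'small': {R1, R2} → strengths 0.22, 0.42
Aggregate via t-conorm [min(1, a+b)]: 0.64

0.64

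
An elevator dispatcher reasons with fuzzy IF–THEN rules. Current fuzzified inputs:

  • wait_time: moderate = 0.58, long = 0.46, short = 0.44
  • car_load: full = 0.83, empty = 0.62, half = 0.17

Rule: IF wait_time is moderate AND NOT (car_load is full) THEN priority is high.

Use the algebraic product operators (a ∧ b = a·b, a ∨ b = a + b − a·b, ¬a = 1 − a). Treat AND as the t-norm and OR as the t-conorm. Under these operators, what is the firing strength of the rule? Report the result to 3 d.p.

firing strength: moderate=0.58, ¬full=1−0.83=0.17; AND[a·b] → w = 0.0986

0.099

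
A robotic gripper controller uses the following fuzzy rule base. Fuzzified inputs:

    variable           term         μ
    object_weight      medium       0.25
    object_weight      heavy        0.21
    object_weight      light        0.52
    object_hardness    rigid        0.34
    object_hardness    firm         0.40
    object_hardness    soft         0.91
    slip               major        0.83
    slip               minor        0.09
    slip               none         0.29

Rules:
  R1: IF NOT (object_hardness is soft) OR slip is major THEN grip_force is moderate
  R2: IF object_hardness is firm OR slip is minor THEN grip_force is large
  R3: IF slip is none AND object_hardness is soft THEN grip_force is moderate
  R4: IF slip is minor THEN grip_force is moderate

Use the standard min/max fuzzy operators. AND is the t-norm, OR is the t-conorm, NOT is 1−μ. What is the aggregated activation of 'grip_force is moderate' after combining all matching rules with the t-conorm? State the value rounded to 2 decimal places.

R1: ¬soft=1−0.91=0.09, major=0.83; OR[max(a, b)] → w = 0.83
R2: firm=0.40, minor=0.09; OR[max(a, b)] → w = 0.40
R3: none=0.29, soft=0.91; AND[min(a, b)] → w = 0.29
R4: minor=0.09 → w = 0.09
Rules with consequent 'moderate': {R1, R3, R4} → strengths 0.83, 0.29, 0.09
Aggregate via t-conorm [max(a, b)]: 0.83

0.83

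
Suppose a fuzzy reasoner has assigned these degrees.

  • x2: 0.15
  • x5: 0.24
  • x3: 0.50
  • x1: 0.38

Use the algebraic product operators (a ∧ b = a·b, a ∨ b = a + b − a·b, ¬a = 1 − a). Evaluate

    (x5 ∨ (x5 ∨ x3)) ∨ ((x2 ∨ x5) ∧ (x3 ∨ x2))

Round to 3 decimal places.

x5 ∨ x3 = a + b − a·b on (0.2400, 0.5000) = 0.6200
x5 ∨ (x5 ∨ x3) = a + b − a·b on (0.2400, 0.6200) = 0.7112
x2 ∨ x5 = a + b − a·b on (0.1500, 0.2400) = 0.3540
x3 ∨ x2 = a + b − a·b on (0.5000, 0.1500) = 0.5750
(x2 ∨ x5) ∧ (x3 ∨ x2) = a·b on (0.3540, 0.5750) = 0.2036
(x5 ∨ (x5 ∨ x3)) ∨ ((x2 ∨ x5) ∧ (x3 ∨ x2)) = a + b − a·b on (0.7112, 0.2036) = 0.7700

0.770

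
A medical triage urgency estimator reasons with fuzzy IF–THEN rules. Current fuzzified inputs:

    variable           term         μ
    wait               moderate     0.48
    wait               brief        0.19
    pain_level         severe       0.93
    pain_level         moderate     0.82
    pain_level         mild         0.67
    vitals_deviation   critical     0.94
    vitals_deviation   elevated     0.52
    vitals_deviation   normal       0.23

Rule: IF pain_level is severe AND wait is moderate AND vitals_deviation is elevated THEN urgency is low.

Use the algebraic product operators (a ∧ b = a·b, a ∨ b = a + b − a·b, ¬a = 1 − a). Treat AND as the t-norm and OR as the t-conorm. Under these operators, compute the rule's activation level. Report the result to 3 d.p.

0.232

firing strength: severe=0.93, moderate=0.48, elevated=0.52; AND[a·b] → w = 0.2321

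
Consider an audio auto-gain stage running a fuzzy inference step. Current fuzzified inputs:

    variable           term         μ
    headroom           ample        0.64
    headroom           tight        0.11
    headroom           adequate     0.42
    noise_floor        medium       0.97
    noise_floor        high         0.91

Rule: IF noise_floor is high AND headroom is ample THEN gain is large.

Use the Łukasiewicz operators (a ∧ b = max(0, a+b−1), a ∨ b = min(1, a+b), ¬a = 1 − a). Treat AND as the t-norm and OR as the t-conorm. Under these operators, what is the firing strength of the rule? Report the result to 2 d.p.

firing strength: high=0.91, ample=0.64; AND[max(0, a+b−1)] → w = 0.55

0.55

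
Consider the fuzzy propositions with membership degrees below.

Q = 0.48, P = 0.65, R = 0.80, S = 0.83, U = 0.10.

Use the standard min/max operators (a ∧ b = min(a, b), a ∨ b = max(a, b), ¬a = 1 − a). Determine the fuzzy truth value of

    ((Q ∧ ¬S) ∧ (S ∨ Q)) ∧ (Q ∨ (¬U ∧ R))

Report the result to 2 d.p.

0.17

¬S = 1 − 0.83 = 0.17
Q ∧ ¬S = min(a, b) on (0.48, 0.17) = 0.17
S ∨ Q = max(a, b) on (0.83, 0.48) = 0.83
(Q ∧ ¬S) ∧ (S ∨ Q) = min(a, b) on (0.17, 0.83) = 0.17
¬U = 1 − 0.10 = 0.90
¬U ∧ R = min(a, b) on (0.90, 0.80) = 0.80
Q ∨ (¬U ∧ R) = max(a, b) on (0.48, 0.80) = 0.80
((Q ∧ ¬S) ∧ (S ∨ Q)) ∧ (Q ∨ (¬U ∧ R)) = min(a, b) on (0.17, 0.80) = 0.17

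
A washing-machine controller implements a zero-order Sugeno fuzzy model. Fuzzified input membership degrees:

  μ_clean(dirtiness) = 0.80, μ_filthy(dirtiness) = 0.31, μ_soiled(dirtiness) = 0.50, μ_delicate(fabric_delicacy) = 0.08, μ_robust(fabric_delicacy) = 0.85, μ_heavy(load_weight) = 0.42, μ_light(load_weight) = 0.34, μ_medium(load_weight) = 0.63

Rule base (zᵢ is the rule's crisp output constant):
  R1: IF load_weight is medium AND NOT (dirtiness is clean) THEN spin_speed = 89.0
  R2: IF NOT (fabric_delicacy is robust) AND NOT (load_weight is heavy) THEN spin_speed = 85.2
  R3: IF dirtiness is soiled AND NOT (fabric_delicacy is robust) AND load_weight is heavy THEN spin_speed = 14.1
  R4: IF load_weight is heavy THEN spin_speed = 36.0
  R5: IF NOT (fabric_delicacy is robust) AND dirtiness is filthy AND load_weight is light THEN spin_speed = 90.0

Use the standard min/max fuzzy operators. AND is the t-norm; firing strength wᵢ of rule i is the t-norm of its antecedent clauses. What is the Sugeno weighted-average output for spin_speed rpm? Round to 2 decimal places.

57.30

R1 (z=89.0): medium=0.63, ¬clean=1−0.80=0.20; AND[min(a, b)] → w = 0.20
R2 (z=85.2): ¬robust=1−0.85=0.15, ¬heavy=1−0.42=0.58; AND[min(a, b)] → w = 0.15
R3 (z=14.1): soiled=0.50, ¬robust=1−0.85=0.15, heavy=0.42; AND[min(a, b)] → w = 0.15
R4 (z=36.0): heavy=0.42 → w = 0.42
R5 (z=90.0): ¬robust=1−0.85=0.15, filthy=0.31, light=0.34; AND[min(a, b)] → w = 0.15
Weighted average = (0.20·89.0 + 0.15·85.2 + 0.15·14.1 + 0.42·36.0 + 0.15·90.0) / (0.20 + 0.15 + 0.15 + 0.42 + 0.15)
  = 61.3150 / 1.0700 = 57.30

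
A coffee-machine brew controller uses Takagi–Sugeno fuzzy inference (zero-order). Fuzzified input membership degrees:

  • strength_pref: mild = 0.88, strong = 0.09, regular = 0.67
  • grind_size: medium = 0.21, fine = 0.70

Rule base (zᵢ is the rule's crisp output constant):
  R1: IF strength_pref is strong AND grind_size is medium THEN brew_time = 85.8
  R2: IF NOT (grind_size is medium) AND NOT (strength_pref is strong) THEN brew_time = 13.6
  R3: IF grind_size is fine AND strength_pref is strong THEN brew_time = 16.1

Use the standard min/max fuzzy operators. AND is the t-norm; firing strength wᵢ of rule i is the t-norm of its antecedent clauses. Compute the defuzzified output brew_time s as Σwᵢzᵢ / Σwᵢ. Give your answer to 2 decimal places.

R1 (z=85.8): strong=0.09, medium=0.21; AND[min(a, b)] → w = 0.09
R2 (z=13.6): ¬medium=1−0.21=0.79, ¬strong=1−0.09=0.91; AND[min(a, b)] → w = 0.79
R3 (z=16.1): fine=0.70, strong=0.09; AND[min(a, b)] → w = 0.09
Weighted average = (0.09·85.8 + 0.79·13.6 + 0.09·16.1) / (0.09 + 0.79 + 0.09)
  = 19.9150 / 0.9700 = 20.53

20.53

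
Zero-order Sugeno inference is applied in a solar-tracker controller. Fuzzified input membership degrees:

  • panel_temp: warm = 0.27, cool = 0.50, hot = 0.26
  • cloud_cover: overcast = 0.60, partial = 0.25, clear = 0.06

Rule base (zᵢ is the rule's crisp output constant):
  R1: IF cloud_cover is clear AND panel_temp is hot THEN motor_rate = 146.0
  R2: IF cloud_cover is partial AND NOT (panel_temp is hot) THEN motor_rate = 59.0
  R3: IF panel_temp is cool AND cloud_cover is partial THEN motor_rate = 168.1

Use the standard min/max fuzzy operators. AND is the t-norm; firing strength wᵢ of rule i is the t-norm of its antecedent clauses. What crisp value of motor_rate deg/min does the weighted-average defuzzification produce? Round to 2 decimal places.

R1 (z=146.0): clear=0.06, hot=0.26; AND[min(a, b)] → w = 0.06
R2 (z=59.0): partial=0.25, ¬hot=1−0.26=0.74; AND[min(a, b)] → w = 0.25
R3 (z=168.1): cool=0.50, partial=0.25; AND[min(a, b)] → w = 0.25
Weighted average = (0.06·146.0 + 0.25·59.0 + 0.25·168.1) / (0.06 + 0.25 + 0.25)
  = 65.5350 / 0.5600 = 117.03

117.03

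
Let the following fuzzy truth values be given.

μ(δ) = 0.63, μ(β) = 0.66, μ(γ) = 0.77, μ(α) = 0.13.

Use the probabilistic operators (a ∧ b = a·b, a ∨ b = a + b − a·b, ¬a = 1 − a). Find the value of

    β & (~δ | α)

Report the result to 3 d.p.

0.298

~δ = 1 − 0.6300 = 0.3700
~δ | α = a + b − a·b on (0.3700, 0.1300) = 0.4519
β & (~δ | α) = a·b on (0.6600, 0.4519) = 0.2983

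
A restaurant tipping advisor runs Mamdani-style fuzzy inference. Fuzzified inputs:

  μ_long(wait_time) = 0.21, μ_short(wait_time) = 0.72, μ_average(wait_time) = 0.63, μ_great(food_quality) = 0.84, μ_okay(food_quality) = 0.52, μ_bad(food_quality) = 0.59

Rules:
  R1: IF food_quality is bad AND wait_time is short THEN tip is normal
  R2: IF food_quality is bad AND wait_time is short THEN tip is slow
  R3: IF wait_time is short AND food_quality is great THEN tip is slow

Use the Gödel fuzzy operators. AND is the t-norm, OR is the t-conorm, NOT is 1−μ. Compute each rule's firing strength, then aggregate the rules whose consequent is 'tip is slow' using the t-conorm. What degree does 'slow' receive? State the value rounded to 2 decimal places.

R1: bad=0.59, short=0.72; AND[min(a, b)] → w = 0.59
R2: bad=0.59, short=0.72; AND[min(a, b)] → w = 0.59
R3: short=0.72, great=0.84; AND[min(a, b)] → w = 0.72
Rules with consequent 'slow': {R2, R3} → strengths 0.59, 0.72
Aggregate via t-conorm [max(a, b)]: 0.72

0.72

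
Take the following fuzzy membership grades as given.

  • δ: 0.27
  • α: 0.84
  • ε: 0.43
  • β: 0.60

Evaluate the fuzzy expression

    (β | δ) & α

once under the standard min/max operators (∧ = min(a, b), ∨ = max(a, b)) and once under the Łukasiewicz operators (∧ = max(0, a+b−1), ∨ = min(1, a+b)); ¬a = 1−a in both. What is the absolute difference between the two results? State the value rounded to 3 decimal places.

0.110

Under standard min/max:
  β | δ = max(a, b) on (0.60, 0.27) = 0.60
  (β | δ) & α = min(a, b) on (0.60, 0.84) = 0.60
  → value = 0.6000
Under Łukasiewicz:
  β | δ = min(1, a+b) on (0.60, 0.27) = 0.87
  (β | δ) & α = max(0, a+b−1) on (0.87, 0.84) = 0.71
  → value = 0.7100
|0.6000 − 0.7100| = 0.110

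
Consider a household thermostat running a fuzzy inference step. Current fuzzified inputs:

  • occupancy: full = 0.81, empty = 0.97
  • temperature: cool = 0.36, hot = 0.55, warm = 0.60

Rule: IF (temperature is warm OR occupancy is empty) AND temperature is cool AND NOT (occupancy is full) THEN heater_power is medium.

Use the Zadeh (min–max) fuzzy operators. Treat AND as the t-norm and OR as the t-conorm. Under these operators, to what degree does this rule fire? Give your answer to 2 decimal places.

firing strength: (warm=0.60 OR empty=0.97) = 0.97; AND[min(a, b)] with cool=0.36, ¬full=1−0.81=0.19 → w = 0.19

0.19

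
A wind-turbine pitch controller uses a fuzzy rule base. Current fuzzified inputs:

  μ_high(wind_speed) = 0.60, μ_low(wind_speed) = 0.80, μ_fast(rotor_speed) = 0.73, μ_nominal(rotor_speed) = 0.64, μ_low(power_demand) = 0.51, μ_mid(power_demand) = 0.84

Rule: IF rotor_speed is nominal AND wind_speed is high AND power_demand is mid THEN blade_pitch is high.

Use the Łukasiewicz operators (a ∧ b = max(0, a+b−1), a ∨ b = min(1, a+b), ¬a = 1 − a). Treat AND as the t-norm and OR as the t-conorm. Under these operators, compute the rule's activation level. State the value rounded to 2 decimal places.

0.08

firing strength: nominal=0.64, high=0.60, mid=0.84; AND[max(0, a+b−1)] → w = 0.08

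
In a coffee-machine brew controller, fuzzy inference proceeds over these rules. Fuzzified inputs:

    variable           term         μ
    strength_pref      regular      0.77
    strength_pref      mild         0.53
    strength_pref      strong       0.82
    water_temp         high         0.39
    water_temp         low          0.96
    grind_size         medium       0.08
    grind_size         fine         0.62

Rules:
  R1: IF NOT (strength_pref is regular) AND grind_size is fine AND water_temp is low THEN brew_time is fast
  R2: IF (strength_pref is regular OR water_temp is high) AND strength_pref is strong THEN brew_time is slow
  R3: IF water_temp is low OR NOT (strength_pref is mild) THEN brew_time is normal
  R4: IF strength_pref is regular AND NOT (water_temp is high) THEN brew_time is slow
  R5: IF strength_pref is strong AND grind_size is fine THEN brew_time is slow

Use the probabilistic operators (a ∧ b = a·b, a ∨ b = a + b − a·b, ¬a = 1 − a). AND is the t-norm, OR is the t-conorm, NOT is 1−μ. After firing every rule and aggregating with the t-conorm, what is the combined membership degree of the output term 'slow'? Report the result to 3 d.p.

0.923

R1: ¬regular=1−0.77=0.23, fine=0.62, low=0.96; AND[a·b] → w = 0.1369
R2: (regular=0.77 OR high=0.39) = 0.8597; AND[a·b] with strong=0.82 → w = 0.7050
R3: low=0.96, ¬mild=1−0.53=0.47; OR[a + b − a·b] → w = 0.9788
R4: regular=0.77, ¬high=1−0.39=0.61; AND[a·b] → w = 0.4697
R5: strong=0.82, fine=0.62; AND[a·b] → w = 0.5084
Rules with consequent 'slow': {R2, R4, R5} → strengths 0.7050, 0.4697, 0.5084
Aggregate via t-conorm [a + b − a·b]: 0.9231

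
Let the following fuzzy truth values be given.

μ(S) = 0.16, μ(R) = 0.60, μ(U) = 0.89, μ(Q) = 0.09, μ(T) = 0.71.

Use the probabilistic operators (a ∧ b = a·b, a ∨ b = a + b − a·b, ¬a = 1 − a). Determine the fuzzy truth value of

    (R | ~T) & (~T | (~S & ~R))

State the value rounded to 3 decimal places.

0.378

~T = 1 − 0.7100 = 0.2900
R | ~T = a + b − a·b on (0.6000, 0.2900) = 0.7160
~T = 1 − 0.7100 = 0.2900
~S = 1 − 0.1600 = 0.8400
~R = 1 − 0.6000 = 0.4000
~S & ~R = a·b on (0.8400, 0.4000) = 0.3360
~T | (~S & ~R) = a + b − a·b on (0.2900, 0.3360) = 0.5286
(R | ~T) & (~T | (~S & ~R)) = a·b on (0.7160, 0.5286) = 0.3784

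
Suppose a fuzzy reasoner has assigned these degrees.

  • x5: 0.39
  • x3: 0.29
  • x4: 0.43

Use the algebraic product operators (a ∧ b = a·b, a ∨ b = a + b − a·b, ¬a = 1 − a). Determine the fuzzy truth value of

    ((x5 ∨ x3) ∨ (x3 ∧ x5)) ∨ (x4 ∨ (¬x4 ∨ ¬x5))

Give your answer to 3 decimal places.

0.963

x5 ∨ x3 = a + b − a·b on (0.3900, 0.2900) = 0.5669
x3 ∧ x5 = a·b on (0.2900, 0.3900) = 0.1131
(x5 ∨ x3) ∨ (x3 ∧ x5) = a + b − a·b on (0.5669, 0.1131) = 0.6159
¬x4 = 1 − 0.4300 = 0.5700
¬x5 = 1 − 0.3900 = 0.6100
¬x4 ∨ ¬x5 = a + b − a·b on (0.5700, 0.6100) = 0.8323
x4 ∨ (¬x4 ∨ ¬x5) = a + b − a·b on (0.4300, 0.8323) = 0.9044
((x5 ∨ x3) ∨ (x3 ∧ x5)) ∨ (x4 ∨ (¬x4 ∨ ¬x5)) = a + b − a·b on (0.6159, 0.9044) = 0.9633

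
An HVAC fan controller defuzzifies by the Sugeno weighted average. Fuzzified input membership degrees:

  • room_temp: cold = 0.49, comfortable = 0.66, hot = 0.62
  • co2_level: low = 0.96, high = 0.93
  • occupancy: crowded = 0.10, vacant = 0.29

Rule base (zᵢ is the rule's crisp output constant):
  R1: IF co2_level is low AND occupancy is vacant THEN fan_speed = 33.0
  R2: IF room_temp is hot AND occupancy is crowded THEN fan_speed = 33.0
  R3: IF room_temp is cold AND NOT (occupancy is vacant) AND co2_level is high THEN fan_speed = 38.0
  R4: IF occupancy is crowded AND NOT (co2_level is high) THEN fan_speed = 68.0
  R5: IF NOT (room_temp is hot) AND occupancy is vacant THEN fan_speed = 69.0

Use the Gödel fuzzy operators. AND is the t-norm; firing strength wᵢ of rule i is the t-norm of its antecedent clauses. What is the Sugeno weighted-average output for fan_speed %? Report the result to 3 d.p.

45.371

R1 (z=33.0): low=0.96, vacant=0.29; AND[min(a, b)] → w = 0.29
R2 (z=33.0): hot=0.62, crowded=0.10; AND[min(a, b)] → w = 0.10
R3 (z=38.0): cold=0.49, ¬vacant=1−0.29=0.71, high=0.93; AND[min(a, b)] → w = 0.49
R4 (z=68.0): crowded=0.10, ¬high=1−0.93=0.07; AND[min(a, b)] → w = 0.07
R5 (z=69.0): ¬hot=1−0.62=0.38, vacant=0.29; AND[min(a, b)] → w = 0.29
Weighted average = (0.29·33.0 + 0.10·33.0 + 0.49·38.0 + 0.07·68.0 + 0.29·69.0) / (0.29 + 0.10 + 0.49 + 0.07 + 0.29)
  = 56.2600 / 1.2400 = 45.371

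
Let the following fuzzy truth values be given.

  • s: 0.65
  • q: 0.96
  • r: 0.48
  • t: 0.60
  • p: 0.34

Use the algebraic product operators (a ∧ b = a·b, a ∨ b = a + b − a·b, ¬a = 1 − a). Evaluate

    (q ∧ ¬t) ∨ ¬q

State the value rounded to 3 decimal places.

¬t = 1 − 0.6000 = 0.4000
q ∧ ¬t = a·b on (0.9600, 0.4000) = 0.3840
¬q = 1 − 0.9600 = 0.0400
(q ∧ ¬t) ∨ ¬q = a + b − a·b on (0.3840, 0.0400) = 0.4086

0.409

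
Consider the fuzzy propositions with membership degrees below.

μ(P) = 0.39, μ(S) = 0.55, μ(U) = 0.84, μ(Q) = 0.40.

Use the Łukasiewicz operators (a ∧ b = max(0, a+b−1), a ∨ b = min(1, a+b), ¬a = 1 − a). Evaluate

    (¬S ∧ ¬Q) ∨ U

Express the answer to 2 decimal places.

0.89

¬S = 1 − 0.55 = 0.45
¬Q = 1 − 0.40 = 0.60
¬S ∧ ¬Q = max(0, a+b−1) on (0.45, 0.60) = 0.05
(¬S ∧ ¬Q) ∨ U = min(1, a+b) on (0.05, 0.84) = 0.89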